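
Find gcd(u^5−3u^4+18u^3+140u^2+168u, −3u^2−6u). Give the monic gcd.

Euclidean algorithm in ℚ[u]:
  u^5−3u^4+18u^3+140u^2+168u = (−(1/3)u^3+(5/3)u^2−(28/3)u−28)(−3u^2−6u) + (0)
Last nonzero remainder: −3u^2−6u. Dividing through by −3 gives the monic gcd u^2+2u.

u^2+2u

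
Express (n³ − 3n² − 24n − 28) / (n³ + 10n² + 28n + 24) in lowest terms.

(n − 7)/(n + 6)

Repeated division with remainder:
  n³ − 3n² − 24n − 28 = (n³ + 10n² + 28n + 24) + (−13n² − 52n − 52)
  n³ + 10n² + 28n + 24 = (−(1/13)n − 6/13)(−13n² − 52n − 52) + (0)
Last nonzero remainder: −13n² − 52n − 52. Dividing through by −13 gives the monic gcd n² + 4n + 4.
Cancel n² + 4n + 4 from numerator and denominator to get the reduced form.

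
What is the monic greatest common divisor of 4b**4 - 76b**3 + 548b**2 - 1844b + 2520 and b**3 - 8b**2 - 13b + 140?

Repeated division with remainder:
  4b**4 - 76b**3 + 548b**2 - 1844b + 2520 = (4b - 44)(b**3 - 8b**2 - 13b + 140) + (248b**2 - 2976b + 8680)
  b**3 - 8b**2 - 13b + 140 = ((1/248)b + 1/62)(248b**2 - 2976b + 8680) + (0)
Last nonzero remainder: 248b**2 - 2976b + 8680. Dividing through by 248 gives the monic gcd b**2 - 12b + 35.

b**2 - 12b + 35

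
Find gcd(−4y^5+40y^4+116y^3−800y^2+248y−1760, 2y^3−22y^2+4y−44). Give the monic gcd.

Apply the Euclidean algorithm:
  −4y^5+40y^4+116y^3−800y^2+248y−1760 = (−2y^2−2y+40)(2y^3−22y^2+4y−44) + (0)
Last nonzero remainder: 2y^3−22y^2+4y−44. Dividing through by 2 gives the monic gcd y^3−11y^2+2y−22.

y^3−11y^2+2y−22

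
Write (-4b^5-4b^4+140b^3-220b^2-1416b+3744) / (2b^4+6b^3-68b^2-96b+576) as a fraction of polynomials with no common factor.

(-2b^2+12b-26)/(b-4)

Apply the Euclidean algorithm:
  -4b^5-4b^4+140b^3-220b^2-1416b+3744 = (-2b+4)(2b^4+6b^3-68b^2-96b+576) + (-20b^3-140b^2+120b+1440)
  2b^4+6b^3-68b^2-96b+576 = (-(1/10)b+2/5)(-20b^3-140b^2+120b+1440) + (0)
Last nonzero remainder: -20b^3-140b^2+120b+1440. Dividing through by -20 gives the monic gcd b^3+7b^2-6b-72.
Cancel b^3+7b^2-6b-72 from numerator and denominator to get the reduced form.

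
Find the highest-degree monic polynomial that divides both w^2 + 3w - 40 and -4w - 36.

1

Repeated division with remainder:
  w^2 + 3w - 40 = (-(1/4)w + 3/2)(-4w - 36) + (14)
  -4w - 36 = (-(2/7)w - 18/7)(14) + (0)
The last nonzero remainder is the constant 14, so the polynomials are coprime and gcd = 1.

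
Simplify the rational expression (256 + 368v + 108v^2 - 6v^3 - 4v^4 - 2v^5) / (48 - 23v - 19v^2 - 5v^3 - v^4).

Apply the Euclidean algorithm:
  -2v^5 - 4v^4 - 6v^3 + 108v^2 + 368v + 256 = (2v - 6)(-v^4 - 5v^3 - 19v^2 - 23v + 48) + (2v^3 + 40v^2 + 134v + 544)
  -v^4 - 5v^3 - 19v^2 - 23v + 48 = (-(1/2)v + 15/2)(2v^3 + 40v^2 + 134v + 544) + (-252v^2 - 756v - 4032)
  2v^3 + 40v^2 + 134v + 544 = (-(1/126)v - 17/126)(-252v^2 - 756v - 4032) + (0)
Last nonzero remainder: -252v^2 - 756v - 4032. Dividing through by -252 gives the monic gcd v^2 + 3v + 16.
Cancel v^2 + 3v + 16 from numerator and denominator to get the reduced form.

(-16 - 20v - 2v^2 + 2v^3)/(-3 + 2v + v^2)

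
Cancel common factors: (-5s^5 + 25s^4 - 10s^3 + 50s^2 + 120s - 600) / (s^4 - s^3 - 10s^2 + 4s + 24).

(-5s^3 + 25s^2 - 30s + 150)/(s^2 - s - 6)

Repeated division with remainder:
  -5s^5 + 25s^4 - 10s^3 + 50s^2 + 120s - 600 = (-5s + 20)(s^4 - s^3 - 10s^2 + 4s + 24) + (-40s^3 + 270s^2 + 160s - 1080)
  s^4 - s^3 - 10s^2 + 4s + 24 = (-(1/40)s - 23/160)(-40s^3 + 270s^2 + 160s - 1080) + ((525/16)s^2 - 525/4)
  -40s^3 + 270s^2 + 160s - 1080 = (-(128/105)s + 288/35)((525/16)s^2 - 525/4) + (0)
Last nonzero remainder: (525/16)s^2 - 525/4. Dividing through by 525/16 gives the monic gcd s^2 - 4.
Cancel s^2 - 4 from numerator and denominator to get the reduced form.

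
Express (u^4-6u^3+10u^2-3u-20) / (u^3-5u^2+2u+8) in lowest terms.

Repeated division with remainder:
  u^4-6u^3+10u^2-3u-20 = (u-1)(u^3-5u^2+2u+8) + (3u^2-9u-12)
  u^3-5u^2+2u+8 = ((1/3)u-2/3)(3u^2-9u-12) + (0)
Last nonzero remainder: 3u^2-9u-12. Dividing through by 3 gives the monic gcd u^2-3u-4.
Cancel u^2-3u-4 from numerator and denominator to get the reduced form.

(u^2-3u+5)/(u-2)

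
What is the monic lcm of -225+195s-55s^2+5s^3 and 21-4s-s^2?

-315+228s-38s^2-4s^3+s^4

Repeated division with remainder:
  5s^3-55s^2+195s-225 = (-5s+75)(-s^2-4s+21) + (600s-1800)
  -s^2-4s+21 = (-(1/600)s-7/600)(600s-1800) + (0)
Last nonzero remainder: 600s-1800. Dividing through by 600 gives the monic gcd s-3.
Then lcm(f, g) = f·g / gcd(f, g); expanding and making the result monic gives the answer.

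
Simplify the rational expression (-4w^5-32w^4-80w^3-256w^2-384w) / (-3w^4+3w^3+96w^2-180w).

(4w^3+8w^2+32w+64)/(3w^2-21w+30)

Apply the Euclidean algorithm:
  -4w^5-32w^4-80w^3-256w^2-384w = ((4/3)w+12)(-3w^4+3w^3+96w^2-180w) + (-244w^3-1168w^2+1776w)
  -3w^4+3w^3+96w^2-180w = ((3/244)w-1059/14884)(-244w^3-1168w^2+1776w) + (-(33264/3721)w^2-(199584/3721)w)
  -244w^3-1168w^2+1776w = ((226981/8316)w-137677/4158)(-(33264/3721)w^2-(199584/3721)w) + (0)
Last nonzero remainder: -(33264/3721)w^2-(199584/3721)w. Dividing through by -33264/3721 gives the monic gcd w^2+6w.
Cancel w^2+6w from numerator and denominator to get the reduced form.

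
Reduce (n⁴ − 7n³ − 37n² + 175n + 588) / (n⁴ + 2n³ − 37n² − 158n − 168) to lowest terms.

By polynomial division,
  n⁴ − 7n³ − 37n² + 175n + 588 = (n⁴ + 2n³ − 37n² − 158n − 168) + (−9n³ + 333n + 756)
  n⁴ + 2n³ − 37n² − 158n − 168 = (−(1/9)n − 2/9)(−9n³ + 333n + 756) + (0)
Last nonzero remainder: −9n³ + 333n + 756. Dividing through by −9 gives the monic gcd n³ − 37n − 84.
Cancel n³ − 37n − 84 from numerator and denominator to get the reduced form.

(n − 7)/(n + 2)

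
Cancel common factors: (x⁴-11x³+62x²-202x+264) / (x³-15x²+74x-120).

(x³-7x²+34x-66)/(x²-11x+30)

Apply the Euclidean algorithm:
  x⁴-11x³+62x²-202x+264 = (x+4)(x³-15x²+74x-120) + (48x²-378x+744)
  x³-15x²+74x-120 = ((1/48)x-19/128)(48x²-378x+744) + ((153/64)x-153/16)
  48x²-378x+744 = ((1024/51)x-3968/51)((153/64)x-153/16) + (0)
Last nonzero remainder: (153/64)x-153/16. Dividing through by 153/64 gives the monic gcd x-4.
Cancel x-4 from numerator and denominator to get the reduced form.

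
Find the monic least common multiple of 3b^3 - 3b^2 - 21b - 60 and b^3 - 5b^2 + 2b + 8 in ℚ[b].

b^5 - 2b^4 - 8b^3 - 11b^2 + 34b + 40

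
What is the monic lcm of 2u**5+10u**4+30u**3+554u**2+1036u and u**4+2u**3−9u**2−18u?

u**7+5u**6+6u**5+232u**4+383u**3−2493u**2−4662u

Euclidean algorithm in ℚ[u]:
  2u**5+10u**4+30u**3+554u**2+1036u = (2u+6)(u**4+2u**3−9u**2−18u) + (36u**3+644u**2+1144u)
  u**4+2u**3−9u**2−18u = ((1/36)u−143/324)(36u**3+644u**2+1144u) + ((19720/81)u**2+(39440/81)u)
  36u**3+644u**2+1144u = ((729/4930)u+11583/4930)((19720/81)u**2+(39440/81)u) + (0)
Last nonzero remainder: (19720/81)u**2+(39440/81)u. Dividing through by 19720/81 gives the monic gcd u**2+2u.
Then lcm(f, g) = f·g / gcd(f, g); expanding and making the result monic gives the answer.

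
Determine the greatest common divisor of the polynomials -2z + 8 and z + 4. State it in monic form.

1

By polynomial division,
  -2z + 8 = (-2)(z + 4) + (16)
  z + 4 = ((1/16)z + 1/4)(16) + (0)
The last nonzero remainder is the constant 16, so the polynomials are coprime and gcd = 1.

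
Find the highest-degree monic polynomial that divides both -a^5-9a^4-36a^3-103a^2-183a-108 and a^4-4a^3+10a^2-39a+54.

a^2+a+9

Repeated division with remainder:
  -a^5-9a^4-36a^3-103a^2-183a-108 = (-a-13)(a^4-4a^3+10a^2-39a+54) + (-78a^3-12a^2-636a+594)
  a^4-4a^3+10a^2-39a+54 = (-(1/78)a+9/169)(-78a^3-12a^2-636a+594) + ((420/169)a^2+(420/169)a+3780/169)
  -78a^3-12a^2-636a+594 = (-(2197/70)a+1859/70)((420/169)a^2+(420/169)a+3780/169) + (0)
Last nonzero remainder: (420/169)a^2+(420/169)a+3780/169. Dividing through by 420/169 gives the monic gcd a^2+a+9.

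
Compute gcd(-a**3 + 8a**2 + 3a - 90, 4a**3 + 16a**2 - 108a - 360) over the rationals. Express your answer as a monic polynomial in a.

a**2 - 2a - 15

Euclidean algorithm in ℚ[a]:
  -a**3 + 8a**2 + 3a - 90 = (-1/4)(4a**3 + 16a**2 - 108a - 360) + (12a**2 - 24a - 180)
  4a**3 + 16a**2 - 108a - 360 = ((1/3)a + 2)(12a**2 - 24a - 180) + (0)
Last nonzero remainder: 12a**2 - 24a - 180. Dividing through by 12 gives the monic gcd a**2 - 2a - 15.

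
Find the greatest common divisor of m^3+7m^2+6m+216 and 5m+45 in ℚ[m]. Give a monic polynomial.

m+9

Repeated division with remainder:
  m^3+7m^2+6m+216 = ((1/5)m^2-(2/5)m+24/5)(5m+45) + (0)
Last nonzero remainder: 5m+45. Dividing through by 5 gives the monic gcd m+9.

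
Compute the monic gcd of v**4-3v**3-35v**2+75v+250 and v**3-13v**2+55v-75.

v**2-10v+25

Euclidean algorithm in ℚ[v]:
  v**4-3v**3-35v**2+75v+250 = (v+10)(v**3-13v**2+55v-75) + (40v**2-400v+1000)
  v**3-13v**2+55v-75 = ((1/40)v-3/40)(40v**2-400v+1000) + (0)
Last nonzero remainder: 40v**2-400v+1000. Dividing through by 40 gives the monic gcd v**2-10v+25.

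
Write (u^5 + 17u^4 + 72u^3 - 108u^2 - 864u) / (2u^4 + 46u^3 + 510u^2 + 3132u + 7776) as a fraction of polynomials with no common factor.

(u^3 + 3u^2 - 18u)/(2u^2 + 18u + 162)

By polynomial division,
  u^5 + 17u^4 + 72u^3 - 108u^2 - 864u = ((1/2)u - 3)(2u^4 + 46u^3 + 510u^2 + 3132u + 7776) + (-45u^3 - 144u^2 + 4644u + 23328)
  2u^4 + 46u^3 + 510u^2 + 3132u + 7776 = (-(2/45)u - 22/25)(-45u^3 - 144u^2 + 4644u + 23328) + ((14742/25)u^2 + (206388/25)u + 707616/25)
  -45u^3 - 144u^2 + 4644u + 23328 = (-(125/1638)u + 75/91)((14742/25)u^2 + (206388/25)u + 707616/25) + (0)
Last nonzero remainder: (14742/25)u^2 + (206388/25)u + 707616/25. Dividing through by 14742/25 gives the monic gcd u^2 + 14u + 48.
Cancel u^2 + 14u + 48 from numerator and denominator to get the reduced form.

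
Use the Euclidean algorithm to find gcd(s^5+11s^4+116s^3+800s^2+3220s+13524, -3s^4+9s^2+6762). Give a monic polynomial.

By polynomial division,
  s^5+11s^4+116s^3+800s^2+3220s+13524 = (-(1/3)s-11/3)(-3s^4+9s^2+6762) + (119s^3+833s^2+5474s+38318)
  -3s^4+9s^2+6762 = (-(3/119)s+3/17)(119s^3+833s^2+5474s+38318) + (0)
Last nonzero remainder: 119s^3+833s^2+5474s+38318. Dividing through by 119 gives the monic gcd s^3+7s^2+46s+322.

s^3+7s^2+46s+322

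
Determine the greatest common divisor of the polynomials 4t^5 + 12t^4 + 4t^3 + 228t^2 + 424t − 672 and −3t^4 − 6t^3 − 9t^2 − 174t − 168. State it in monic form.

t^3 + t^2 + 2t + 56

Euclidean algorithm in ℚ[t]:
  4t^5 + 12t^4 + 4t^3 + 228t^2 + 424t − 672 = (−(4/3)t − 4/3)(−3t^4 − 6t^3 − 9t^2 − 174t − 168) + (−16t^3 − 16t^2 − 32t − 896)
  −3t^4 − 6t^3 − 9t^2 − 174t − 168 = ((3/16)t + 3/16)(−16t^3 − 16t^2 − 32t − 896) + (0)
Last nonzero remainder: −16t^3 − 16t^2 − 32t − 896. Dividing through by −16 gives the monic gcd t^3 + t^2 + 2t + 56.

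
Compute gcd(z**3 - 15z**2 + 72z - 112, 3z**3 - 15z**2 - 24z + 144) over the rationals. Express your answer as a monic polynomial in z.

Repeated division with remainder:
  z**3 - 15z**2 + 72z - 112 = (1/3)(3z**3 - 15z**2 - 24z + 144) + (-10z**2 + 80z - 160)
  3z**3 - 15z**2 - 24z + 144 = (-(3/10)z - 9/10)(-10z**2 + 80z - 160) + (0)
Last nonzero remainder: -10z**2 + 80z - 160. Dividing through by -10 gives the monic gcd z**2 - 8z + 16.

z**2 - 8z + 16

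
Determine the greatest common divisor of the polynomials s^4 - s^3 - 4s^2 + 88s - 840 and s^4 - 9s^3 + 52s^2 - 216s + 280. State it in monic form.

Repeated division with remainder:
  s^4 - s^3 - 4s^2 + 88s - 840 = (s^4 - 9s^3 + 52s^2 - 216s + 280) + (8s^3 - 56s^2 + 304s - 1120)
  s^4 - 9s^3 + 52s^2 - 216s + 280 = ((1/8)s - 1/4)(8s^3 - 56s^2 + 304s - 1120) + (0)
Last nonzero remainder: 8s^3 - 56s^2 + 304s - 1120. Dividing through by 8 gives the monic gcd s^3 - 7s^2 + 38s - 140.

s^3 - 7s^2 + 38s - 140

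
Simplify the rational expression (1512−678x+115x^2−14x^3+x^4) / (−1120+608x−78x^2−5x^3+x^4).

(54−3x+x^2)/(−40+6x+x^2)

By polynomial division,
  x^4−14x^3+115x^2−678x+1512 = (x^4−5x^3−78x^2+608x−1120) + (−9x^3+193x^2−1286x+2632)
  x^4−5x^3−78x^2+608x−1120 = (−(1/9)x−148/81)(−9x^3+193x^2−1286x+2632) + ((10672/81)x^2−(117392/81)x+298816/81)
  −9x^3+193x^2−1286x+2632 = (−(729/10672)x+3807/5336)((10672/81)x^2−(117392/81)x+298816/81) + (0)
Last nonzero remainder: (10672/81)x^2−(117392/81)x+298816/81. Dividing through by 10672/81 gives the monic gcd x^2−11x+28.
Cancel x^2−11x+28 from numerator and denominator to get the reduced form.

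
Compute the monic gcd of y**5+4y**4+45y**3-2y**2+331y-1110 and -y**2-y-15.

y**2+y+15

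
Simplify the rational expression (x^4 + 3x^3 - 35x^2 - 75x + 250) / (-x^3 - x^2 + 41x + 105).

(-x^3 + 2x^2 + 25x - 50)/(x^2 - 4x - 21)

Euclidean algorithm in ℚ[x]:
  x^4 + 3x^3 - 35x^2 - 75x + 250 = (-x - 2)(-x^3 - x^2 + 41x + 105) + (4x^2 + 112x + 460)
  -x^3 - x^2 + 41x + 105 = (-(1/4)x + 27/4)(4x^2 + 112x + 460) + (-600x - 3000)
  4x^2 + 112x + 460 = (-(1/150)x - 23/150)(-600x - 3000) + (0)
Last nonzero remainder: -600x - 3000. Dividing through by -600 gives the monic gcd x + 5.
Cancel x + 5 from numerator and denominator to get the reduced form.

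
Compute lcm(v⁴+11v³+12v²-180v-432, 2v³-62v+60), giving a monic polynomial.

By polynomial division,
  v⁴+11v³+12v²-180v-432 = ((1/2)v+11/2)(2v³-62v+60) + (43v²+131v-762)
  2v³-62v+60 = ((2/43)v-262/1849)(43v²+131v-762) + (-(14784/1849)v-88704/1849)
  43v²+131v-762 = (-(79507/14784)v+234823/14784)(-(14784/1849)v-88704/1849) + (0)
Last nonzero remainder: -(14784/1849)v-88704/1849. Dividing through by -14784/1849 gives the monic gcd v+6.
Then lcm(f, g) = f·g / gcd(f, g); expanding and making the result monic gives the answer.

v⁶+5v⁵-49v⁴-197v³+708v²+1692v-2160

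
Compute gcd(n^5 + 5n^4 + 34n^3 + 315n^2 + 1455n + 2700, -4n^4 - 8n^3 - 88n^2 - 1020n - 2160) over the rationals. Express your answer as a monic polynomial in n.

Repeated division with remainder:
  n^5 + 5n^4 + 34n^3 + 315n^2 + 1455n + 2700 = (-(1/4)n - 3/4)(-4n^4 - 8n^3 - 88n^2 - 1020n - 2160) + (6n^3 - 6n^2 + 150n + 1080)
  -4n^4 - 8n^3 - 88n^2 - 1020n - 2160 = (-(2/3)n - 2)(6n^3 - 6n^2 + 150n + 1080) + (0)
Last nonzero remainder: 6n^3 - 6n^2 + 150n + 1080. Dividing through by 6 gives the monic gcd n^3 - n^2 + 25n + 180.

n^3 - n^2 + 25n + 180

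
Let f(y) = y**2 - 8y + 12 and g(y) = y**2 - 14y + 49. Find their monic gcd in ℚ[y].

Euclidean algorithm in ℚ[y]:
  y**2 - 8y + 12 = (y**2 - 14y + 49) + (6y - 37)
  y**2 - 14y + 49 = ((1/6)y - 47/36)(6y - 37) + (25/36)
  6y - 37 = ((216/25)y - 1332/25)(25/36) + (0)
The last nonzero remainder is the constant 25/36, so the polynomials are coprime and gcd = 1.

1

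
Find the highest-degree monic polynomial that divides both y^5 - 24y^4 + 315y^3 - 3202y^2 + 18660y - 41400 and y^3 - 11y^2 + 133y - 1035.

Repeated division with remainder:
  y^5 - 24y^4 + 315y^3 - 3202y^2 + 18660y - 41400 = (y^2 - 13y + 39)(y^3 - 11y^2 + 133y - 1035) + (-9y^2 + 18y - 1035)
  y^3 - 11y^2 + 133y - 1035 = (-(1/9)y + 1)(-9y^2 + 18y - 1035) + (0)
Last nonzero remainder: -9y^2 + 18y - 1035. Dividing through by -9 gives the monic gcd y^2 - 2y + 115.

y^2 - 2y + 115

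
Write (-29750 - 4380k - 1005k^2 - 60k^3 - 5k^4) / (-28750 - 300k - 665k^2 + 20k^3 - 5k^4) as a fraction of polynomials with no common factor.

(119 + 8k + k^2)/(115 - 8k + k^2)

By polynomial division,
  -5k^4 - 60k^3 - 1005k^2 - 4380k - 29750 = (-5k^4 + 20k^3 - 665k^2 - 300k - 28750) + (-80k^3 - 340k^2 - 4080k - 1000)
  -5k^4 + 20k^3 - 665k^2 - 300k - 28750 = ((1/16)k - 33/64)(-80k^3 - 340k^2 - 4080k - 1000) + (-(9365/16)k^2 - (9365/4)k - 234125/8)
  -80k^3 - 340k^2 - 4080k - 1000 = ((256/1873)k + 64/1873)(-(9365/16)k^2 - (9365/4)k - 234125/8) + (0)
Last nonzero remainder: -(9365/16)k^2 - (9365/4)k - 234125/8. Dividing through by -9365/16 gives the monic gcd k^2 + 4k + 50.
Cancel k^2 + 4k + 50 from numerator and denominator to get the reduced form.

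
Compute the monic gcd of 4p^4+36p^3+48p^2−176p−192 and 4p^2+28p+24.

By polynomial division,
  4p^4+36p^3+48p^2−176p−192 = (p^2+2p−8)(4p^2+28p+24) + (0)
Last nonzero remainder: 4p^2+28p+24. Dividing through by 4 gives the monic gcd p^2+7p+6.

p^2+7p+6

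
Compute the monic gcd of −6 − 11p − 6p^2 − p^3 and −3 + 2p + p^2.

By polynomial division,
  −p^3 − 6p^2 − 11p − 6 = (−p − 4)(p^2 + 2p − 3) + (−6p − 18)
  p^2 + 2p − 3 = (−(1/6)p + 1/6)(−6p − 18) + (0)
Last nonzero remainder: −6p − 18. Dividing through by −6 gives the monic gcd p + 3.

3 + p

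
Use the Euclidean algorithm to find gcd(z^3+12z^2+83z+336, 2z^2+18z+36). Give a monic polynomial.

By polynomial division,
  z^3+12z^2+83z+336 = ((1/2)z+3/2)(2z^2+18z+36) + (38z+282)
  2z^2+18z+36 = ((1/19)z+30/361)(38z+282) + (4536/361)
  38z+282 = ((6859/2268)z+16967/756)(4536/361) + (0)
The last nonzero remainder is the constant 4536/361, so the polynomials are coprime and gcd = 1.

1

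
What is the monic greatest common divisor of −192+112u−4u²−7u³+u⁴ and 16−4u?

Apply the Euclidean algorithm:
  u⁴−7u³−4u²+112u−192 = (−(1/4)u³+(3/4)u²+4u−12)(−4u+16) + (0)
Last nonzero remainder: −4u+16. Dividing through by −4 gives the monic gcd u−4.

−4+u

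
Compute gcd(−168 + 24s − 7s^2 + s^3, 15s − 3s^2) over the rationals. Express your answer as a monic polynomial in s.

Apply the Euclidean algorithm:
  s^3 − 7s^2 + 24s − 168 = (−(1/3)s + 2/3)(−3s^2 + 15s) + (14s − 168)
  −3s^2 + 15s = (−(3/14)s − 3/2)(14s − 168) + (−252)
  14s − 168 = (−(1/18)s + 2/3)(−252) + (0)
The last nonzero remainder is the constant −252, so the polynomials are coprime and gcd = 1.

1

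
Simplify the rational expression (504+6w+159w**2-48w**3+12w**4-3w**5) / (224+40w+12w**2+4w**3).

(36+3w+9w**2-3w**3)/(16+4w)

By polynomial division,
  -3w**5+12w**4-48w**3+159w**2+6w+504 = (-(3/4)w**2+(21/4)w-81/4)(4w**3+12w**2+40w+224) + (360w**2-360w+5040)
  4w**3+12w**2+40w+224 = ((1/90)w+2/45)(360w**2-360w+5040) + (0)
Last nonzero remainder: 360w**2-360w+5040. Dividing through by 360 gives the monic gcd w**2-w+14.
Cancel w**2-w+14 from numerator and denominator to get the reduced form.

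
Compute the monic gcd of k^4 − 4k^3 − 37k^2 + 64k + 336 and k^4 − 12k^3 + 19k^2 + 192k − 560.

k^3 − 7k^2 − 16k + 112

Euclidean algorithm in ℚ[k]:
  k^4 − 4k^3 − 37k^2 + 64k + 336 = (k^4 − 12k^3 + 19k^2 + 192k − 560) + (8k^3 − 56k^2 − 128k + 896)
  k^4 − 12k^3 + 19k^2 + 192k − 560 = ((1/8)k − 5/8)(8k^3 − 56k^2 − 128k + 896) + (0)
Last nonzero remainder: 8k^3 − 56k^2 − 128k + 896. Dividing through by 8 gives the monic gcd k^3 − 7k^2 − 16k + 112.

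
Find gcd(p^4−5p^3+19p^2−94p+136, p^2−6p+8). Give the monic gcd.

Euclidean algorithm in ℚ[p]:
  p^4−5p^3+19p^2−94p+136 = (p^2+p+17)(p^2−6p+8) + (0)
The last nonzero remainder p^2−6p+8 is already monic.

p^2−6p+8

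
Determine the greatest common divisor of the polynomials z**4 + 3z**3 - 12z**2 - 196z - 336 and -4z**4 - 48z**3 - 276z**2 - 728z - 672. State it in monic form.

z**3 + 9z**2 + 42z + 56

Apply the Euclidean algorithm:
  z**4 + 3z**3 - 12z**2 - 196z - 336 = (-1/4)(-4z**4 - 48z**3 - 276z**2 - 728z - 672) + (-9z**3 - 81z**2 - 378z - 504)
  -4z**4 - 48z**3 - 276z**2 - 728z - 672 = ((4/9)z + 4/3)(-9z**3 - 81z**2 - 378z - 504) + (0)
Last nonzero remainder: -9z**3 - 81z**2 - 378z - 504. Dividing through by -9 gives the monic gcd z**3 + 9z**2 + 42z + 56.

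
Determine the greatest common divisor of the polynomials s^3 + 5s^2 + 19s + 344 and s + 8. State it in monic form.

s + 8

Euclidean algorithm in ℚ[s]:
  s^3 + 5s^2 + 19s + 344 = (s^2 - 3s + 43)(s + 8) + (0)
The last nonzero remainder s + 8 is already monic.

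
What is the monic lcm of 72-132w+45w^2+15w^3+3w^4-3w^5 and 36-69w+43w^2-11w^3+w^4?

-288+696w-512w^2+89w^3+8w^4+14w^5-8w^6+w^7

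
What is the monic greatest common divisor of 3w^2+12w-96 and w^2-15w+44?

By polynomial division,
  3w^2+12w-96 = (3)(w^2-15w+44) + (57w-228)
  w^2-15w+44 = ((1/57)w-11/57)(57w-228) + (0)
Last nonzero remainder: 57w-228. Dividing through by 57 gives the monic gcd w-4.

w-4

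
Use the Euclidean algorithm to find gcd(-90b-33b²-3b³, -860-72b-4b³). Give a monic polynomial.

5+b

Apply the Euclidean algorithm:
  -3b³-33b²-90b = (3/4)(-4b³-72b-860) + (-33b²-36b+645)
  -4b³-72b-860 = ((4/33)b-16/121)(-33b²-36b+645) + (-(18748/121)b-93740/121)
  -33b²-36b+645 = ((3993/18748)b-363/436)(-(18748/121)b-93740/121) + (0)
Last nonzero remainder: -(18748/121)b-93740/121. Dividing through by -18748/121 gives the monic gcd b+5.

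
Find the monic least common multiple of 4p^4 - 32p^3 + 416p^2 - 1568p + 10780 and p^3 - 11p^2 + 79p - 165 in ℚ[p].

p^5 - 11p^4 + 128p^3 - 704p^2 + 3871p - 8085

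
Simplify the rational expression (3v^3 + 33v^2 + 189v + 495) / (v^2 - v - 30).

(3v^2 + 18v + 99)/(v - 6)

Euclidean algorithm in ℚ[v]:
  3v^3 + 33v^2 + 189v + 495 = (3v + 36)(v^2 - v - 30) + (315v + 1575)
  v^2 - v - 30 = ((1/315)v - 2/105)(315v + 1575) + (0)
Last nonzero remainder: 315v + 1575. Dividing through by 315 gives the monic gcd v + 5.
Cancel v + 5 from numerator and denominator to get the reduced form.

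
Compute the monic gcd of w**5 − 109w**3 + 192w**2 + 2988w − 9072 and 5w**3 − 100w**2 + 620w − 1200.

By polynomial division,
  w**5 − 109w**3 + 192w**2 + 2988w − 9072 = ((1/5)w**2 + 4w + 167/5)(5w**3 − 100w**2 + 620w − 1200) + (1292w**2 − 12920w + 31008)
  5w**3 − 100w**2 + 620w − 1200 = ((5/1292)w − 25/646)(1292w**2 − 12920w + 31008) + (0)
Last nonzero remainder: 1292w**2 − 12920w + 31008. Dividing through by 1292 gives the monic gcd w**2 − 10w + 24.

w**2 − 10w + 24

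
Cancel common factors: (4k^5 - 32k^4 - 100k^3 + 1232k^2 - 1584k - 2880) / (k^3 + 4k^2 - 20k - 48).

(4k^3 - 40k^2 + 76k + 120)/(k + 2)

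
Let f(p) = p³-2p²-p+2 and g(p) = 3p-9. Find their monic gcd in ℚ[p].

Apply the Euclidean algorithm:
  p³-2p²-p+2 = ((1/3)p²+(1/3)p+2/3)(3p-9) + (8)
  3p-9 = ((3/8)p-9/8)(8) + (0)
The last nonzero remainder is the constant 8, so the polynomials are coprime and gcd = 1.

1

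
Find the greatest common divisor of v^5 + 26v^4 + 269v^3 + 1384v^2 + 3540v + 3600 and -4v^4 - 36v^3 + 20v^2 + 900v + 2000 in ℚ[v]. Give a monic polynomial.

v^3 + 14v^2 + 65v + 100

Apply the Euclidean algorithm:
  v^5 + 26v^4 + 269v^3 + 1384v^2 + 3540v + 3600 = (-(1/4)v - 17/4)(-4v^4 - 36v^3 + 20v^2 + 900v + 2000) + (121v^3 + 1694v^2 + 7865v + 12100)
  -4v^4 - 36v^3 + 20v^2 + 900v + 2000 = (-(4/121)v + 20/121)(121v^3 + 1694v^2 + 7865v + 12100) + (0)
Last nonzero remainder: 121v^3 + 1694v^2 + 7865v + 12100. Dividing through by 121 gives the monic gcd v^3 + 14v^2 + 65v + 100.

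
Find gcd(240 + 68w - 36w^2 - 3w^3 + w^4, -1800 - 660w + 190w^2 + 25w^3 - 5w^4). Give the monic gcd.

-60 - 32w + w^2 + w^3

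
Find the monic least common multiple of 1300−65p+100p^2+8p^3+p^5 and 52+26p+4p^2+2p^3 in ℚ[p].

2600+1170p+135p^2+116p^3+8p^4+2p^5+p^6

By polynomial division,
  p^5+8p^3+100p^2−65p+1300 = ((1/2)p^2−p−1/2)(2p^3+4p^2+26p+52) + (102p^2+1326)
  2p^3+4p^2+26p+52 = ((1/51)p+2/51)(102p^2+1326) + (0)
Last nonzero remainder: 102p^2+1326. Dividing through by 102 gives the monic gcd p^2+13.
Then lcm(f, g) = f·g / gcd(f, g); expanding and making the result monic gives the answer.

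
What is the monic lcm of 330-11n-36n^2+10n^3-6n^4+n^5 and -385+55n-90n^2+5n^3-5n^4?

By polynomial division,
  n^5-6n^4+10n^3-36n^2-11n+330 = (-(1/5)n+1)(-5n^4+5n^3-90n^2+55n-385) + (-13n^3+65n^2-143n+715)
  -5n^4+5n^3-90n^2+55n-385 = ((5/13)n+20/13)(-13n^3+65n^2-143n+715) + (-135n^2-1485)
  -13n^3+65n^2-143n+715 = ((13/135)n-13/27)(-135n^2-1485) + (0)
Last nonzero remainder: -135n^2-1485. Dividing through by -135 gives the monic gcd n^2+11.
Then lcm(f, g) = f·g / gcd(f, g); expanding and making the result monic gives the answer.

2310-407n+89n^2+95n^3-88n^4+23n^5-7n^6+n^7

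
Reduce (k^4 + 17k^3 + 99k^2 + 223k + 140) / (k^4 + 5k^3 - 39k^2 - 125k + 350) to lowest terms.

(k^2 + 5k + 4)/(k^2 - 7k + 10)

Repeated division with remainder:
  k^4 + 17k^3 + 99k^2 + 223k + 140 = (k^4 + 5k^3 - 39k^2 - 125k + 350) + (12k^3 + 138k^2 + 348k - 210)
  k^4 + 5k^3 - 39k^2 - 125k + 350 = ((1/12)k - 13/24)(12k^3 + 138k^2 + 348k - 210) + ((27/4)k^2 + 81k + 945/4)
  12k^3 + 138k^2 + 348k - 210 = ((16/9)k - 8/9)((27/4)k^2 + 81k + 945/4) + (0)
Last nonzero remainder: (27/4)k^2 + 81k + 945/4. Dividing through by 27/4 gives the monic gcd k^2 + 12k + 35.
Cancel k^2 + 12k + 35 from numerator and denominator to get the reduced form.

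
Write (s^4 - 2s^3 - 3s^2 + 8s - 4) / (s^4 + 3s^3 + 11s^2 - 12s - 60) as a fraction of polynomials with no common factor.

Apply the Euclidean algorithm:
  s^4 - 2s^3 - 3s^2 + 8s - 4 = (s^4 + 3s^3 + 11s^2 - 12s - 60) + (-5s^3 - 14s^2 + 20s + 56)
  s^4 + 3s^3 + 11s^2 - 12s - 60 = (-(1/5)s - 1/25)(-5s^3 - 14s^2 + 20s + 56) + ((361/25)s^2 - 1444/25)
  -5s^3 - 14s^2 + 20s + 56 = (-(125/361)s - 350/361)((361/25)s^2 - 1444/25) + (0)
Last nonzero remainder: (361/25)s^2 - 1444/25. Dividing through by 361/25 gives the monic gcd s^2 - 4.
Cancel s^2 - 4 from numerator and denominator to get the reduced form.

(s^2 - 2s + 1)/(s^2 + 3s + 15)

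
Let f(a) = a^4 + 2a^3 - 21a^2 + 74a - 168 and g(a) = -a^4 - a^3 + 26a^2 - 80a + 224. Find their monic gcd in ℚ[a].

a^3 + 5a^2 - 6a + 56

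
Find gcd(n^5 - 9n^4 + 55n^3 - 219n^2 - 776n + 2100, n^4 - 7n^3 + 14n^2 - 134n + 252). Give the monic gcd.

n^2 - 9n + 14

Repeated division with remainder:
  n^5 - 9n^4 + 55n^3 - 219n^2 - 776n + 2100 = (n - 2)(n^4 - 7n^3 + 14n^2 - 134n + 252) + (27n^3 - 57n^2 - 1296n + 2604)
  n^4 - 7n^3 + 14n^2 - 134n + 252 = ((1/27)n - 44/243)(27n^3 - 57n^2 - 1296n + 2604) + ((4186/81)n^2 - (4186/9)n + 58604/81)
  27n^3 - 57n^2 - 1296n + 2604 = ((2187/4186)n + 7533/2093)((4186/81)n^2 - (4186/9)n + 58604/81) + (0)
Last nonzero remainder: (4186/81)n^2 - (4186/9)n + 58604/81. Dividing through by 4186/81 gives the monic gcd n^2 - 9n + 14.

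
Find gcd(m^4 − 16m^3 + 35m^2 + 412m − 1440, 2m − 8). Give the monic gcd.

m − 4

Apply the Euclidean algorithm:
  m^4 − 16m^3 + 35m^2 + 412m − 1440 = ((1/2)m^3 − 6m^2 − (13/2)m + 180)(2m − 8) + (0)
Last nonzero remainder: 2m − 8. Dividing through by 2 gives the monic gcd m − 4.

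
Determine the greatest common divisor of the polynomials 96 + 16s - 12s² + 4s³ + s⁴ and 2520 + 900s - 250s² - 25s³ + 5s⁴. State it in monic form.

Apply the Euclidean algorithm:
  s⁴ + 4s³ - 12s² + 16s + 96 = (1/5)(5s⁴ - 25s³ - 250s² + 900s + 2520) + (9s³ + 38s² - 164s - 408)
  5s⁴ - 25s³ - 250s² + 900s + 2520 = ((5/9)s - 415/81)(9s³ + 38s² - 164s - 408) + ((2900/81)s² + (23200/81)s + 11600/27)
  9s³ + 38s² - 164s - 408 = ((729/2900)s - 1377/1450)((2900/81)s² + (23200/81)s + 11600/27) + (0)
Last nonzero remainder: (2900/81)s² + (23200/81)s + 11600/27. Dividing through by 2900/81 gives the monic gcd s² + 8s + 12.

12 + 8s + s²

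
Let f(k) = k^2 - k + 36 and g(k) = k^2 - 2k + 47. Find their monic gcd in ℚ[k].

Apply the Euclidean algorithm:
  k^2 - k + 36 = (k^2 - 2k + 47) + (k - 11)
  k^2 - 2k + 47 = (k + 9)(k - 11) + (146)
  k - 11 = ((1/146)k - 11/146)(146) + (0)
The last nonzero remainder is the constant 146, so the polynomials are coprime and gcd = 1.

1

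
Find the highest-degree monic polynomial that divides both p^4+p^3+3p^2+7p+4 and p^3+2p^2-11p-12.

p+1

Repeated division with remainder:
  p^4+p^3+3p^2+7p+4 = (p-1)(p^3+2p^2-11p-12) + (16p^2+8p-8)
  p^3+2p^2-11p-12 = ((1/16)p+3/32)(16p^2+8p-8) + (-(45/4)p-45/4)
  16p^2+8p-8 = (-(64/45)p+32/45)(-(45/4)p-45/4) + (0)
Last nonzero remainder: -(45/4)p-45/4. Dividing through by -45/4 gives the monic gcd p+1.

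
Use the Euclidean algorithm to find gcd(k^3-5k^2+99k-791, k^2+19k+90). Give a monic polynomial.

1

Euclidean algorithm in ℚ[k]:
  k^3-5k^2+99k-791 = (k-24)(k^2+19k+90) + (465k+1369)
  k^2+19k+90 = ((1/465)k+7466/216225)(465k+1369) + (9239296/216225)
  465k+1369 = ((100544625/9239296)k+296012025/9239296)(9239296/216225) + (0)
The last nonzero remainder is the constant 9239296/216225, so the polynomials are coprime and gcd = 1.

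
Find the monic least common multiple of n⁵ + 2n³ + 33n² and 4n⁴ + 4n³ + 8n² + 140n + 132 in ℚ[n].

n⁶ + n⁵ + 2n⁴ + 35n³ + 33n²

Apply the Euclidean algorithm:
  n⁵ + 2n³ + 33n² = ((1/4)n - 1/4)(4n⁴ + 4n³ + 8n² + 140n + 132) + (n³ + 2n + 33)
  4n⁴ + 4n³ + 8n² + 140n + 132 = (4n + 4)(n³ + 2n + 33) + (0)
The last nonzero remainder n³ + 2n + 33 is already monic.
Then lcm(f, g) = f·g / gcd(f, g); expanding and making the result monic gives the answer.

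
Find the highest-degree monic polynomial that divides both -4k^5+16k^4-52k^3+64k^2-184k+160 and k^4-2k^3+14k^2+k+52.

k^2+k+4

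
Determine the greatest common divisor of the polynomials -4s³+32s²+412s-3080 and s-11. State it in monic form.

s-11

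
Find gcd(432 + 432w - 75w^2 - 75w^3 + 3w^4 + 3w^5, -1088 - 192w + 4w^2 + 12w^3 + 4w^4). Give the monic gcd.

-16 + w^2

By polynomial division,
  3w^5 + 3w^4 - 75w^3 - 75w^2 + 432w + 432 = ((3/4)w - 3/2)(4w^4 + 12w^3 + 4w^2 - 192w - 1088) + (-60w^3 + 75w^2 + 960w - 1200)
  4w^4 + 12w^3 + 4w^2 - 192w - 1088 = (-(1/15)w - 17/60)(-60w^3 + 75w^2 + 960w - 1200) + ((357/4)w^2 - 1428)
  -60w^3 + 75w^2 + 960w - 1200 = (-(80/119)w + 100/119)((357/4)w^2 - 1428) + (0)
Last nonzero remainder: (357/4)w^2 - 1428. Dividing through by 357/4 gives the monic gcd w^2 - 16.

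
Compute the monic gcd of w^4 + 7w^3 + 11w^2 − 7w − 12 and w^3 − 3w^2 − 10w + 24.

Apply the Euclidean algorithm:
  w^4 + 7w^3 + 11w^2 − 7w − 12 = (w + 10)(w^3 − 3w^2 − 10w + 24) + (51w^2 + 69w − 252)
  w^3 − 3w^2 − 10w + 24 = ((1/51)w − 74/867)(51w^2 + 69w − 252) + ((240/289)w + 720/289)
  51w^2 + 69w − 252 = ((4913/80)w − 2023/20)((240/289)w + 720/289) + (0)
Last nonzero remainder: (240/289)w + 720/289. Dividing through by 240/289 gives the monic gcd w + 3.

w + 3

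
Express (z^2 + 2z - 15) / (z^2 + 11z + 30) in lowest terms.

Euclidean algorithm in ℚ[z]:
  z^2 + 2z - 15 = (z^2 + 11z + 30) + (-9z - 45)
  z^2 + 11z + 30 = (-(1/9)z - 2/3)(-9z - 45) + (0)
Last nonzero remainder: -9z - 45. Dividing through by -9 gives the monic gcd z + 5.
Cancel z + 5 from numerator and denominator to get the reduced form.

(z - 3)/(z + 6)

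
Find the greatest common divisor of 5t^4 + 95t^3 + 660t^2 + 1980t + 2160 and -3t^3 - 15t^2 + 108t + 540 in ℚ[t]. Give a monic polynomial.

Repeated division with remainder:
  5t^4 + 95t^3 + 660t^2 + 1980t + 2160 = (-(5/3)t - 70/3)(-3t^3 - 15t^2 + 108t + 540) + (490t^2 + 5400t + 14760)
  -3t^3 - 15t^2 + 108t + 540 = (-(3/490)t + 177/4802)(490t^2 + 5400t + 14760) + (-(1620/2401)t - 9720/2401)
  490t^2 + 5400t + 14760 = (-(117649/162)t - 98441/27)(-(1620/2401)t - 9720/2401) + (0)
Last nonzero remainder: -(1620/2401)t - 9720/2401. Dividing through by -1620/2401 gives the monic gcd t + 6.

t + 6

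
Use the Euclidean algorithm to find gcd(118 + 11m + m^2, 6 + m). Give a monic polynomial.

1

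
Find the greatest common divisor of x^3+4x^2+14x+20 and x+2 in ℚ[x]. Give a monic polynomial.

Apply the Euclidean algorithm:
  x^3+4x^2+14x+20 = (x^2+2x+10)(x+2) + (0)
The last nonzero remainder x+2 is already monic.

x+2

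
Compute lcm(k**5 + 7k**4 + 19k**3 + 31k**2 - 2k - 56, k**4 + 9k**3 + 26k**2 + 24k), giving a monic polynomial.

k**7 + 10k**6 + 40k**5 + 88k**4 + 91k**3 - 62k**2 - 168k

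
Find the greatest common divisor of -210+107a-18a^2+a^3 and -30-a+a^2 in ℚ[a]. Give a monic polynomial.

-6+a

Euclidean algorithm in ℚ[a]:
  a^3-18a^2+107a-210 = (a-17)(a^2-a-30) + (120a-720)
  a^2-a-30 = ((1/120)a+1/24)(120a-720) + (0)
Last nonzero remainder: 120a-720. Dividing through by 120 gives the monic gcd a-6.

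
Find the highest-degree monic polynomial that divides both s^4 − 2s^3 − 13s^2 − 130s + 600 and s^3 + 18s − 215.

By polynomial division,
  s^4 − 2s^3 − 13s^2 − 130s + 600 = (s − 2)(s^3 + 18s − 215) + (−31s^2 + 121s + 170)
  s^3 + 18s − 215 = (−(1/31)s − 121/961)(−31s^2 + 121s + 170) + ((37209/961)s − 186045/961)
  −31s^2 + 121s + 170 = (−(29791/37209)s − 32674/37209)((37209/961)s − 186045/961) + (0)
Last nonzero remainder: (37209/961)s − 186045/961. Dividing through by 37209/961 gives the monic gcd s − 5.

s − 5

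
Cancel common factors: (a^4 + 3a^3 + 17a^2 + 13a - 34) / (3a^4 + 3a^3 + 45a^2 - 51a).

(a + 2)/(3a)

Apply the Euclidean algorithm:
  a^4 + 3a^3 + 17a^2 + 13a - 34 = (1/3)(3a^4 + 3a^3 + 45a^2 - 51a) + (2a^3 + 2a^2 + 30a - 34)
  3a^4 + 3a^3 + 45a^2 - 51a = ((3/2)a)(2a^3 + 2a^2 + 30a - 34) + (0)
Last nonzero remainder: 2a^3 + 2a^2 + 30a - 34. Dividing through by 2 gives the monic gcd a^3 + a^2 + 15a - 17.
Cancel a^3 + a^2 + 15a - 17 from numerator and denominator to get the reduced form.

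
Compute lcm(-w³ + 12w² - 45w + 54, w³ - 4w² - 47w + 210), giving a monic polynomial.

w⁵ - 10w⁴ - 14w³ + 456w² - 1683w + 1890

Repeated division with remainder:
  -w³ + 12w² - 45w + 54 = (-1)(w³ - 4w² - 47w + 210) + (8w² - 92w + 264)
  w³ - 4w² - 47w + 210 = ((1/8)w + 15/16)(8w² - 92w + 264) + ((25/4)w - 75/2)
  8w² - 92w + 264 = ((32/25)w - 176/25)((25/4)w - 75/2) + (0)
Last nonzero remainder: (25/4)w - 75/2. Dividing through by 25/4 gives the monic gcd w - 6.
Then lcm(f, g) = f·g / gcd(f, g); expanding and making the result monic gives the answer.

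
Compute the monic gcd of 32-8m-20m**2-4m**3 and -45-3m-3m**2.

Euclidean algorithm in ℚ[m]:
  -4m**3-20m**2-8m+32 = ((4/3)m+16/3)(-3m**2-3m-45) + (68m+272)
  -3m**2-3m-45 = (-(3/68)m+9/68)(68m+272) + (-81)
  68m+272 = (-(68/81)m-272/81)(-81) + (0)
The last nonzero remainder is the constant -81, so the polynomials are coprime and gcd = 1.

1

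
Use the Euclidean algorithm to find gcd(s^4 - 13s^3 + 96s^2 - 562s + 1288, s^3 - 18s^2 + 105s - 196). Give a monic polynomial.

s^2 - 11s + 28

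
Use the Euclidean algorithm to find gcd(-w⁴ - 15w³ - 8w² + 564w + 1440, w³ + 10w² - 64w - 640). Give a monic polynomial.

w² + 18w + 80

Euclidean algorithm in ℚ[w]:
  -w⁴ - 15w³ - 8w² + 564w + 1440 = (-w - 5)(w³ + 10w² - 64w - 640) + (-22w² - 396w - 1760)
  w³ + 10w² - 64w - 640 = (-(1/22)w + 4/11)(-22w² - 396w - 1760) + (0)
Last nonzero remainder: -22w² - 396w - 1760. Dividing through by -22 gives the monic gcd w² + 18w + 80.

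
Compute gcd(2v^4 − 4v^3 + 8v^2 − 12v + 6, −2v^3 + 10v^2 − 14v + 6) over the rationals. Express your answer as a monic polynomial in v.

Euclidean algorithm in ℚ[v]:
  2v^4 − 4v^3 + 8v^2 − 12v + 6 = (−v − 3)(−2v^3 + 10v^2 − 14v + 6) + (24v^2 − 48v + 24)
  −2v^3 + 10v^2 − 14v + 6 = (−(1/12)v + 1/4)(24v^2 − 48v + 24) + (0)
Last nonzero remainder: 24v^2 − 48v + 24. Dividing through by 24 gives the monic gcd v^2 − 2v + 1.

v^2 − 2v + 1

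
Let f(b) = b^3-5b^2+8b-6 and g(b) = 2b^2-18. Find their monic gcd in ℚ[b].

b-3

Repeated division with remainder:
  b^3-5b^2+8b-6 = ((1/2)b-5/2)(2b^2-18) + (17b-51)
  2b^2-18 = ((2/17)b+6/17)(17b-51) + (0)
Last nonzero remainder: 17b-51. Dividing through by 17 gives the monic gcd b-3.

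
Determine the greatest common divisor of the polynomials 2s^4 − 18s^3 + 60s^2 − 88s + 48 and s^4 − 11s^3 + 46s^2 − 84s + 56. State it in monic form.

Repeated division with remainder:
  2s^4 − 18s^3 + 60s^2 − 88s + 48 = (2)(s^4 − 11s^3 + 46s^2 − 84s + 56) + (4s^3 − 32s^2 + 80s − 64)
  s^4 − 11s^3 + 46s^2 − 84s + 56 = ((1/4)s − 3/4)(4s^3 − 32s^2 + 80s − 64) + (2s^2 − 8s + 8)
  4s^3 − 32s^2 + 80s − 64 = (2s − 8)(2s^2 − 8s + 8) + (0)
Last nonzero remainder: 2s^2 − 8s + 8. Dividing through by 2 gives the monic gcd s^2 − 4s + 4.

s^2 − 4s + 4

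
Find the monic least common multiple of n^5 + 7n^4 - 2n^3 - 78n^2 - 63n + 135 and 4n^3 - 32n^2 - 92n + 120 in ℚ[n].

By polynomial division,
  n^5 + 7n^4 - 2n^3 - 78n^2 - 63n + 135 = ((1/4)n^2 + (15/4)n + 141/4)(4n^3 - 32n^2 - 92n + 120) + (1365n^2 + 2730n - 4095)
  4n^3 - 32n^2 - 92n + 120 = ((4/1365)n - 8/273)(1365n^2 + 2730n - 4095) + (0)
Last nonzero remainder: 1365n^2 + 2730n - 4095. Dividing through by 1365 gives the monic gcd n^2 + 2n - 3.
Then lcm(f, g) = f·g / gcd(f, g); expanding and making the result monic gives the answer.

n^6 - 3n^5 - 72n^4 - 58n^3 + 717n^2 + 765n - 1350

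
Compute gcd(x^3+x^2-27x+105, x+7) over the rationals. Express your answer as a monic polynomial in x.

x+7

Apply the Euclidean algorithm:
  x^3+x^2-27x+105 = (x^2-6x+15)(x+7) + (0)
The last nonzero remainder x+7 is already monic.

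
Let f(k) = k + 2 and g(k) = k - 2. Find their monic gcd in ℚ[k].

1

Repeated division with remainder:
  k + 2 = (k - 2) + (4)
  k - 2 = ((1/4)k - 1/2)(4) + (0)
The last nonzero remainder is the constant 4, so the polynomials are coprime and gcd = 1.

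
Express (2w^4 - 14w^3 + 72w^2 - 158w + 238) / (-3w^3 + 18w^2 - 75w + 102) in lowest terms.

(-2w^2 + 6w - 14)/(3w - 6)

Apply the Euclidean algorithm:
  2w^4 - 14w^3 + 72w^2 - 158w + 238 = (-(2/3)w + 2/3)(-3w^3 + 18w^2 - 75w + 102) + (10w^2 - 40w + 170)
  -3w^3 + 18w^2 - 75w + 102 = (-(3/10)w + 3/5)(10w^2 - 40w + 170) + (0)
Last nonzero remainder: 10w^2 - 40w + 170. Dividing through by 10 gives the monic gcd w^2 - 4w + 17.
Cancel w^2 - 4w + 17 from numerator and denominator to get the reduced form.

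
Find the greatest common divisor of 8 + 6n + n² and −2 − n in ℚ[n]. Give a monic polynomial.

2 + n

By polynomial division,
  n² + 6n + 8 = (−n − 4)(−n − 2) + (0)
Last nonzero remainder: −n − 2. Dividing through by −1 gives the monic gcd n + 2.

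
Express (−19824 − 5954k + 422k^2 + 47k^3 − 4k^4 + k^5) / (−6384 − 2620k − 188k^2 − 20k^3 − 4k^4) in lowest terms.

(944 − 166k + 14k^2 − k^3)/(304 − 20k + 4k^2)

Repeated division with remainder:
  k^5 − 4k^4 + 47k^3 + 422k^2 − 5954k − 19824 = (−(1/4)k + 9/4)(−4k^4 − 20k^3 − 188k^2 − 2620k − 6384) + (45k^3 + 190k^2 − 1655k − 5460)
  −4k^4 − 20k^3 − 188k^2 − 2620k − 6384 = (−(4/45)k − 28/405)(45k^3 + 190k^2 − 1655k − 5460) + (−(26080/81)k^2 − (260800/81)k − 182560/27)
  45k^3 + 190k^2 − 1655k − 5460 = (−(729/5216)k + 1053/1304)(−(26080/81)k^2 − (260800/81)k − 182560/27) + (0)
Last nonzero remainder: −(26080/81)k^2 − (260800/81)k − 182560/27. Dividing through by −26080/81 gives the monic gcd k^2 + 10k + 21.
Cancel k^2 + 10k + 21 from numerator and denominator to get the reduced form.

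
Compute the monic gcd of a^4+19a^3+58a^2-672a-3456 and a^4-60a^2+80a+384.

Apply the Euclidean algorithm:
  a^4+19a^3+58a^2-672a-3456 = (a^4-60a^2+80a+384) + (19a^3+118a^2-752a-3840)
  a^4-60a^2+80a+384 = ((1/19)a-118/361)(19a^3+118a^2-752a-3840) + ((6552/361)a^2+(13104/361)a-314496/361)
  19a^3+118a^2-752a-3840 = ((6859/6552)a+3610/819)((6552/361)a^2+(13104/361)a-314496/361) + (0)
Last nonzero remainder: (6552/361)a^2+(13104/361)a-314496/361. Dividing through by 6552/361 gives the monic gcd a^2+2a-48.

a^2+2a-48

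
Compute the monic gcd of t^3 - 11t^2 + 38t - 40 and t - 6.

By polynomial division,
  t^3 - 11t^2 + 38t - 40 = (t^2 - 5t + 8)(t - 6) + (8)
  t - 6 = ((1/8)t - 3/4)(8) + (0)
The last nonzero remainder is the constant 8, so the polynomials are coprime and gcd = 1.

1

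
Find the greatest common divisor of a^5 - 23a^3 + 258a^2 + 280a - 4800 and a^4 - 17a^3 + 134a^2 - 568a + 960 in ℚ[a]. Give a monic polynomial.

a^3 - 11a^2 + 68a - 160

Repeated division with remainder:
  a^5 - 23a^3 + 258a^2 + 280a - 4800 = (a + 17)(a^4 - 17a^3 + 134a^2 - 568a + 960) + (132a^3 - 1452a^2 + 8976a - 21120)
  a^4 - 17a^3 + 134a^2 - 568a + 960 = ((1/132)a - 1/22)(132a^3 - 1452a^2 + 8976a - 21120) + (0)
Last nonzero remainder: 132a^3 - 1452a^2 + 8976a - 21120. Dividing through by 132 gives the monic gcd a^3 - 11a^2 + 68a - 160.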